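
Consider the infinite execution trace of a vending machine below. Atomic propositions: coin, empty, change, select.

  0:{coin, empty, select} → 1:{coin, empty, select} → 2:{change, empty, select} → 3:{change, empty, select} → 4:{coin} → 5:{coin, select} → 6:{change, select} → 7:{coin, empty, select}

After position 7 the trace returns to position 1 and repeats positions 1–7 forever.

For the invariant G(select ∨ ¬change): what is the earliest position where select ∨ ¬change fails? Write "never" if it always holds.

never

select ∨ ¬change holds at every position 0..7, and those are all the positions the trace ever visits, so the invariant G(select ∨ ¬change) is never violated.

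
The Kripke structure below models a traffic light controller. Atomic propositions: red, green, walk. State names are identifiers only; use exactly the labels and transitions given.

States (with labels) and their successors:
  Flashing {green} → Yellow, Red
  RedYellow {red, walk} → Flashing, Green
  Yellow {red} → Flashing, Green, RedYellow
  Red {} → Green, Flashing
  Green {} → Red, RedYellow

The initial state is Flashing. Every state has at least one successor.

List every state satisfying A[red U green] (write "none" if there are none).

{Flashing}

States satisfying red: {RedYellow, Yellow}.
States satisfying green: {Flashing}.
States satisfying A[red U green]: {Flashing}.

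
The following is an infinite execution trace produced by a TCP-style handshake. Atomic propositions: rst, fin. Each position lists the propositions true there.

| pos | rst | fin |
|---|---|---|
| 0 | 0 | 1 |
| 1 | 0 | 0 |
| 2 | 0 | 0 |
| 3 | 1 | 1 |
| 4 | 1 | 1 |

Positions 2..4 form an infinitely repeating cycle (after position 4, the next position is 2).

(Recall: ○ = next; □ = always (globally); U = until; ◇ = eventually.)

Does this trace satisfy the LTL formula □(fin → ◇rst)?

fin → ◇rst holds at every position 0..4, and those are all positions ever visited, so □(fin → ◇rst) holds.
Positions where fin holds: 0, 3, 4.
Check ◇rst at each: 0→ok, 3→ok, 4→ok.

Satisfied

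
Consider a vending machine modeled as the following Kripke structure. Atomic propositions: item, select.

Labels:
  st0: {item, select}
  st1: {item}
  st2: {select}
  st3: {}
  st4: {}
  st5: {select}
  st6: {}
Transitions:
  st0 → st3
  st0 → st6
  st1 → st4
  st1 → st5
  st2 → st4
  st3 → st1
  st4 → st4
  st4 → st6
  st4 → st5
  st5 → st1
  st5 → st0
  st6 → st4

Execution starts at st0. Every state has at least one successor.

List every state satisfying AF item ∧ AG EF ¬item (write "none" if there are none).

States satisfying item: {st0, st1}.
States satisfying AF item: {st0, st1, st3, st5}.
States satisfying EF ¬item: {st0, st1, st2, st3, st4, st5, st6}.
States satisfying AG EF ¬item: {st0, st1, st2, st3, st4, st5, st6}.
States satisfying AF item ∧ AG EF ¬item: {st0, st1, st3, st5}.

{st0, st1, st3, st5}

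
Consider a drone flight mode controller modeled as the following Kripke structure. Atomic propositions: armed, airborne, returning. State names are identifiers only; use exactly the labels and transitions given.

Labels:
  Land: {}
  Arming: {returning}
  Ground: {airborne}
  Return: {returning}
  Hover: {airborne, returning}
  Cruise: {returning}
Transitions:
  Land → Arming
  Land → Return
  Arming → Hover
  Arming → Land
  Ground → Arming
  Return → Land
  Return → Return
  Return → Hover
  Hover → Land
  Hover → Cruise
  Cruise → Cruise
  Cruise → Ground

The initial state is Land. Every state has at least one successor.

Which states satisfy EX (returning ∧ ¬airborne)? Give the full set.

{Land, Ground, Return, Hover, Cruise}

States satisfying returning ∧ ¬airborne: {Arming, Return, Cruise}.
States satisfying EX (returning ∧ ¬airborne): {Land, Ground, Return, Hover, Cruise}.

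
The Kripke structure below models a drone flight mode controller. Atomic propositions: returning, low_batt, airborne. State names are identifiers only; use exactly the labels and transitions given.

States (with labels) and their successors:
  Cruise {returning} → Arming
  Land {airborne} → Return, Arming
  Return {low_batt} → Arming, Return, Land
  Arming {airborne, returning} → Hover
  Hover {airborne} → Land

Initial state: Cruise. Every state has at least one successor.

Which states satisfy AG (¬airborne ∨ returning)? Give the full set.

States satisfying ¬airborne ∨ returning: {Cruise, Return, Arming}.
States satisfying AG (¬airborne ∨ returning): ∅.

none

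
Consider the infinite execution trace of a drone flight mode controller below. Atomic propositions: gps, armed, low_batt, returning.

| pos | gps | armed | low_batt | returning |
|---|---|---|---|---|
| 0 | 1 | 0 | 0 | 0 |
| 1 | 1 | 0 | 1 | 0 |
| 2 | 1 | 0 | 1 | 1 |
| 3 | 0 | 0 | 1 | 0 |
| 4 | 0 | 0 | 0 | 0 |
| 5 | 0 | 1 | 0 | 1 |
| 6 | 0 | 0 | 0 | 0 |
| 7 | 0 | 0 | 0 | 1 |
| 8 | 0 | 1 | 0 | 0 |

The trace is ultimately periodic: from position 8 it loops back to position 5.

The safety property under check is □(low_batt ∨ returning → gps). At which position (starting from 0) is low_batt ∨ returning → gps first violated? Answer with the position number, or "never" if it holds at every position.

Check low_batt ∨ returning → gps at each position in order: 0 ✓, 1 ✓, 2 ✓.
At position 3 the labels are {low_batt}, so low_batt ∨ returning → gps is false there. This is the first violation.

3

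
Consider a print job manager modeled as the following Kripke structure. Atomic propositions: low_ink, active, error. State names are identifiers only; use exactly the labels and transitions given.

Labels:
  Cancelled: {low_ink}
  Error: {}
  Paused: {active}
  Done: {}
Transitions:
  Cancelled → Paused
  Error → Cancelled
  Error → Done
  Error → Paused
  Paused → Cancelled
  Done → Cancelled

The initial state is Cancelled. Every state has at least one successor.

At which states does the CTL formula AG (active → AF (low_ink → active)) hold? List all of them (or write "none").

{Cancelled, Error, Paused, Done}

States satisfying active → AF (low_ink → active): {Cancelled, Error, Paused, Done}.
States satisfying AG (active → AF (low_ink → active)): {Cancelled, Error, Paused, Done}.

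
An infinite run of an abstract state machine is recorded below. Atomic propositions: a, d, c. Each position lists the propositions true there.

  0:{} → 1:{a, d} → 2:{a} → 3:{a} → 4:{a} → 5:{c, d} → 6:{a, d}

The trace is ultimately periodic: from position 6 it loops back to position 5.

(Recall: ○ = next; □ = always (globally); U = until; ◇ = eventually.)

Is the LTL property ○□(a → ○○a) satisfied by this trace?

No

The position after 0 is 1; □(a → ○○a) is false there.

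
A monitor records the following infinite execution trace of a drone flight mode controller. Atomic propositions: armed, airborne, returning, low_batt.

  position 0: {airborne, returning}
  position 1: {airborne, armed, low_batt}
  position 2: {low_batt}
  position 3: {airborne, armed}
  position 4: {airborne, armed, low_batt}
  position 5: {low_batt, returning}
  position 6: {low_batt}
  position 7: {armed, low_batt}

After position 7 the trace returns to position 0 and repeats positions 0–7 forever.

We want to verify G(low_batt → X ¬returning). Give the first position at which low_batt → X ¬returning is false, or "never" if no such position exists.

4

Check low_batt → X ¬returning at each position in order: 0 ✓, 1 ✓, 2 ✓, 3 ✓.
At position 4 the labels are {airborne, armed, low_batt} and the next position 5 has {low_batt, returning}, so low_batt → X ¬returning is false there. This is the first violation.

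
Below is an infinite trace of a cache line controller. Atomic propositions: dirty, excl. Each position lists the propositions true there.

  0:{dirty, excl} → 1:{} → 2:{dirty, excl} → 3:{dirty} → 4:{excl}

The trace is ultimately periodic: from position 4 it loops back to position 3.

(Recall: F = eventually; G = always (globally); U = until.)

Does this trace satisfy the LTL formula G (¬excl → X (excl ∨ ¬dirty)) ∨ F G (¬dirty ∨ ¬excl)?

Satisfied

¬excl → X (excl ∨ ¬dirty) holds at every position 0..4, and those are all positions ever visited, so G (¬excl → X (excl ∨ ¬dirty)) holds.
Positions where ¬excl holds: 1, 3.
Check X (excl ∨ ¬dirty) at each: 1→ok, 3→ok.
G (¬dirty ∨ ¬excl) holds at position 3, which is reachable from 0, so F G (¬dirty ∨ ¬excl) holds.
At position 0: G (¬excl → X (excl ∨ ¬dirty)) is true; F G (¬dirty ∨ ¬excl) is true; so G (¬excl → X (excl ∨ ¬dirty)) ∨ F G (¬dirty ∨ ¬excl) is true.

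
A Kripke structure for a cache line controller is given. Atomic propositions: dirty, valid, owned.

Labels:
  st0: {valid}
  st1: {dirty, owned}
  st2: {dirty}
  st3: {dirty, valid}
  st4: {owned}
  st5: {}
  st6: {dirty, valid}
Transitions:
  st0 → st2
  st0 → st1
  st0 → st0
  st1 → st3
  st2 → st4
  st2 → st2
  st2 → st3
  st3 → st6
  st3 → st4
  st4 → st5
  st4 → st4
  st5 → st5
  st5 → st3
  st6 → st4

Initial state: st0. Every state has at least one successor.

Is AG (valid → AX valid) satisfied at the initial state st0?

States satisfying valid → AX valid: {st1, st2, st4, st5}.
States satisfying AG (valid → AX valid): ∅.
st0 is reachable from st0 and violates valid → AX valid, so AG fails at st0.
st0 ∉ Sat(AG (valid → AX valid)).

No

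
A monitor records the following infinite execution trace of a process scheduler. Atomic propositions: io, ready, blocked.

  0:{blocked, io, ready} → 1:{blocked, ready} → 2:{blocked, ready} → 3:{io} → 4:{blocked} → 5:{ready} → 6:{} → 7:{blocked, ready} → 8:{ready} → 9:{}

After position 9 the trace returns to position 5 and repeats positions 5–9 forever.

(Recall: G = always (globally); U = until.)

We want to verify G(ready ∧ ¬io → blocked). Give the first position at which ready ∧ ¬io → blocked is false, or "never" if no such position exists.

Check ready ∧ ¬io → blocked at each position in order: 0 ✓, 1 ✓, 2 ✓, 3 ✓, 4 ✓.
At position 5 the labels are {ready}, so ready ∧ ¬io → blocked is false there. This is the first violation.

5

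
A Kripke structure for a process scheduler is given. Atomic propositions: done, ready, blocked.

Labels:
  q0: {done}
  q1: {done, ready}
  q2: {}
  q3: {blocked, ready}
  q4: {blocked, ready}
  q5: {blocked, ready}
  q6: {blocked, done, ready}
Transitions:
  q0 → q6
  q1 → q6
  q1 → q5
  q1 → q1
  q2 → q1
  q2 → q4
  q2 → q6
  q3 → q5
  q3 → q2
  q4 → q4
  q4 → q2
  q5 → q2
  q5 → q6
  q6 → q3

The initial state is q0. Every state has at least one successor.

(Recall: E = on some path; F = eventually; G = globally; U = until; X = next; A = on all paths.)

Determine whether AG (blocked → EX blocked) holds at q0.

States satisfying blocked → EX blocked: {q0, q1, q2, q3, q4, q5, q6}.
States satisfying AG (blocked → EX blocked): {q0, q1, q2, q3, q4, q5, q6}.
Every state reachable from q0 satisfies blocked → EX blocked.
q0 ∈ Sat(AG (blocked → EX blocked)).

Yes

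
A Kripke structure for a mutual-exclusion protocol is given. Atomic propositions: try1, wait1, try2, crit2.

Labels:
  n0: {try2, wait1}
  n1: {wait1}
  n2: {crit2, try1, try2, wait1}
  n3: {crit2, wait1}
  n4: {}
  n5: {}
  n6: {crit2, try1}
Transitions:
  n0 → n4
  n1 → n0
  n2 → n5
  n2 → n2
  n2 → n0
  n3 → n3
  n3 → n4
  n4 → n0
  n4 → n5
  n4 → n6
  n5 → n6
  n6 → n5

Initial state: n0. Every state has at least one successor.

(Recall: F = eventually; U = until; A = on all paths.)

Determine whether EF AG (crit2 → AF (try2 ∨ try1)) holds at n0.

States satisfying AG (crit2 → AF (try2 ∨ try1)): {n0, n1, n2, n4, n5, n6}.
States satisfying EF AG (crit2 → AF (try2 ∨ try1)): {n0, n1, n2, n3, n4, n5, n6}.
Some path from n0 reaches a state where AG (crit2 → AF (try2 ∨ try1)) holds.
n0 ∈ Sat(EF AG (crit2 → AF (try2 ∨ try1))).

Holds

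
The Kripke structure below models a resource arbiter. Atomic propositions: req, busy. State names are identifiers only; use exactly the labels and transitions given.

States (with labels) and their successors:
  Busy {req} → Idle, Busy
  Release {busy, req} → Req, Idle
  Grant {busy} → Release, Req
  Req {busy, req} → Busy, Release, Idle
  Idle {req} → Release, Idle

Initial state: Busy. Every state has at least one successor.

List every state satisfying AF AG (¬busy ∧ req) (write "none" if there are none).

none

States satisfying AG (¬busy ∧ req): ∅.
States satisfying AF AG (¬busy ∧ req): ∅.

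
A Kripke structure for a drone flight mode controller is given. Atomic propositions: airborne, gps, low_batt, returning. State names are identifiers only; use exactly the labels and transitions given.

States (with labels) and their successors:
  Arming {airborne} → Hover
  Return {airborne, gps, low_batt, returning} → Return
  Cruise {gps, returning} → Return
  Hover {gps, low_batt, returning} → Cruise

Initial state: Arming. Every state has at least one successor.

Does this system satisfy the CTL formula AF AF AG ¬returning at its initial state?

Does not hold

States satisfying AF AG ¬returning: ∅.
States satisfying AF AF AG ¬returning: ∅.
There is a path from Arming along which AF AG ¬returning never holds.
Arming ∉ Sat(AF AF AG ¬returning).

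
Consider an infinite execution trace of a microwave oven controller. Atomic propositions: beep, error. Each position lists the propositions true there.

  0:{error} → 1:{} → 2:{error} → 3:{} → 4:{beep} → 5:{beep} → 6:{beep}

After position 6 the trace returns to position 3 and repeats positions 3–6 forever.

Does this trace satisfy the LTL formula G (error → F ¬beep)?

error → F ¬beep holds at every position 0..6, and those are all positions ever visited, so G (error → F ¬beep) holds.
Positions where error holds: 0, 2.
Check F ¬beep at each: 0→ok, 2→ok.

Satisfied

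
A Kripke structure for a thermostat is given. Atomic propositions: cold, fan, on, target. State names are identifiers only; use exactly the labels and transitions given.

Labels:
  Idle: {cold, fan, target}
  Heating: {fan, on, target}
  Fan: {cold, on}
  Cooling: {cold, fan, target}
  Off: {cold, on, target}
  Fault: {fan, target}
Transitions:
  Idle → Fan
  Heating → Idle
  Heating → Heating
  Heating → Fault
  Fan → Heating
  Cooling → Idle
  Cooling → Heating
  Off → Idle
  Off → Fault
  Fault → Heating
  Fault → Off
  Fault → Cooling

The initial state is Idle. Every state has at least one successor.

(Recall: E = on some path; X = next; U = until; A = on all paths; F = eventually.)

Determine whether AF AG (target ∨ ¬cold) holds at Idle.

No

States satisfying AG (target ∨ ¬cold): ∅.
States satisfying AF AG (target ∨ ¬cold): ∅.
There is a path from Idle along which AG (target ∨ ¬cold) never holds.
Idle ∉ Sat(AF AG (target ∨ ¬cold)).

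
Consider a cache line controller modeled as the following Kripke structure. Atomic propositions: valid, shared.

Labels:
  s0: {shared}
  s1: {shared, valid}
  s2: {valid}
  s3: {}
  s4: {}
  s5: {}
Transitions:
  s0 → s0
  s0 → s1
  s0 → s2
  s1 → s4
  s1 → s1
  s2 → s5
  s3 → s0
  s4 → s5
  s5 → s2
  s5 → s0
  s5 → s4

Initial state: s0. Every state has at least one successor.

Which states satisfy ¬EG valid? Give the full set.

States satisfying valid: {s1, s2}.
States satisfying EG valid: {s1}.
States satisfying ¬EG valid: {s0, s2, s3, s4, s5}.

{s0, s2, s3, s4, s5}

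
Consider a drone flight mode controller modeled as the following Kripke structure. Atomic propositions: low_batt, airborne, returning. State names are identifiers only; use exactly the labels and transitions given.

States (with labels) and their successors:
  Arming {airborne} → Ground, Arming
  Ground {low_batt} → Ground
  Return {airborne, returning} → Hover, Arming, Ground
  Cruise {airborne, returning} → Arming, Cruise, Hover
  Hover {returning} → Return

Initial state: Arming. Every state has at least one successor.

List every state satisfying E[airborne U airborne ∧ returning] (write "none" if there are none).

States satisfying airborne: {Arming, Return, Cruise}.
States satisfying airborne ∧ returning: {Return, Cruise}.
States satisfying E[airborne U airborne ∧ returning]: {Return, Cruise}.

{Return, Cruise}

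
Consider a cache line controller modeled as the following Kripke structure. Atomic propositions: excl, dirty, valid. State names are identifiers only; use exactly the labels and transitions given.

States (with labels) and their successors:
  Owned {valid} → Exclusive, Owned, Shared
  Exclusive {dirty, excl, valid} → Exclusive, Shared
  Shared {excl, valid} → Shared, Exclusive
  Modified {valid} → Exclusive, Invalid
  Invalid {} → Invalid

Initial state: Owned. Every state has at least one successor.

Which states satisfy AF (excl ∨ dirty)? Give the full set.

{Exclusive, Shared}

States satisfying excl ∨ dirty: {Exclusive, Shared}.
States satisfying AF (excl ∨ dirty): {Exclusive, Shared}.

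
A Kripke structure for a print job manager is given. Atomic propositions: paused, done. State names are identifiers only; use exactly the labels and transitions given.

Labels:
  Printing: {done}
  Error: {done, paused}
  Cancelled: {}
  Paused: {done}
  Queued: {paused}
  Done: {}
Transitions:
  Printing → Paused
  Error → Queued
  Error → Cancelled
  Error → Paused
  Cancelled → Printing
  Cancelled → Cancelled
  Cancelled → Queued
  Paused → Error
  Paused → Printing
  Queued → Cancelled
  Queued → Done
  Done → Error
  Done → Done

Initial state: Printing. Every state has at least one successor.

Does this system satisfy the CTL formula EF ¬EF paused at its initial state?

Does not hold

States satisfying ¬EF paused: ∅.
States satisfying EF ¬EF paused: ∅.
No suitable path/successor from Printing witnesses the formula.
Printing ∉ Sat(EF ¬EF paused).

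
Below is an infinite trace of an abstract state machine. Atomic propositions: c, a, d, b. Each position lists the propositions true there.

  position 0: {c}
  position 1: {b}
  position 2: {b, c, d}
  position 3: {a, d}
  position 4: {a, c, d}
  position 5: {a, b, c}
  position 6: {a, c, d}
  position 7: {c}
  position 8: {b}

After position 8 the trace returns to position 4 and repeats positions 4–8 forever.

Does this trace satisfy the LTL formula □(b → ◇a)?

Yes

b → ◇a holds at every position 0..8, and those are all positions ever visited, so □(b → ◇a) holds.
Positions where b holds: 1, 2, 5, 8.
Check ◇a at each: 1→ok, 2→ok, 5→ok, 8→ok.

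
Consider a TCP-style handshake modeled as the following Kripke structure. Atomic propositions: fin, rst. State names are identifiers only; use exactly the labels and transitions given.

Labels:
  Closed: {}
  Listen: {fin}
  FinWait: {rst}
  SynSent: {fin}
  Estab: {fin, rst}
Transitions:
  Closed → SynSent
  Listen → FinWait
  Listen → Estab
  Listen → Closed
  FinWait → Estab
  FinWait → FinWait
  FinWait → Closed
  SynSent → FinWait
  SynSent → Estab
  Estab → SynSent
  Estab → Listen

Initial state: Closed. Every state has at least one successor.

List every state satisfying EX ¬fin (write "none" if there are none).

{Listen, FinWait, SynSent}

States satisfying ¬fin: {Closed, FinWait}.
States satisfying EX ¬fin: {Listen, FinWait, SynSent}.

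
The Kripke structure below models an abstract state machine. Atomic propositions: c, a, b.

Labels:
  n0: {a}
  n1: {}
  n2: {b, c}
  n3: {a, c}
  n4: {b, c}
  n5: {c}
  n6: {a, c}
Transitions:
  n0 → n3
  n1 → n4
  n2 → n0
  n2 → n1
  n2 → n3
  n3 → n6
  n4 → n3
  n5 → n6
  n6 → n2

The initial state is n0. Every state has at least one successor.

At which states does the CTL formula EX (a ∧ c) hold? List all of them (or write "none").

States satisfying a ∧ c: {n3, n6}.
States satisfying EX (a ∧ c): {n0, n2, n3, n4, n5}.

{n0, n2, n3, n4, n5}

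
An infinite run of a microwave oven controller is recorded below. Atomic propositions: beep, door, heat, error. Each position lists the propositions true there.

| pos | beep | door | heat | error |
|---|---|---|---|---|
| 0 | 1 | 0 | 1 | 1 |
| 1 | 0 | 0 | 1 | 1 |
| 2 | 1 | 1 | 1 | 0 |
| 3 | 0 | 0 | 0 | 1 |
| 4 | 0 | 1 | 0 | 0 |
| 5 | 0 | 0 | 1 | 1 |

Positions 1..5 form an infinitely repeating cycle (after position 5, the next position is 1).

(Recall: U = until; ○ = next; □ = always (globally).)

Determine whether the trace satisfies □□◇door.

□◇door holds at every position 0..5, and those are all positions ever visited, so □□◇door holds.

Holds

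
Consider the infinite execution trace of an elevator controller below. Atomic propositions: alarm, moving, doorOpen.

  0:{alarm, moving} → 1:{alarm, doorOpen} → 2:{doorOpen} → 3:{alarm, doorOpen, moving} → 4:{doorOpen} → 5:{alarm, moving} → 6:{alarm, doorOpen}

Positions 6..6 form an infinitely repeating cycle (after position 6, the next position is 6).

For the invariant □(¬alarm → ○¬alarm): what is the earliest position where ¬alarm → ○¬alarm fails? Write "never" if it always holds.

2

Check ¬alarm → ○¬alarm at each position in order: 0 ✓, 1 ✓.
At position 2 the labels are {doorOpen} and the next position 3 has {alarm, doorOpen, moving}, so ¬alarm → ○¬alarm is false there. This is the first violation.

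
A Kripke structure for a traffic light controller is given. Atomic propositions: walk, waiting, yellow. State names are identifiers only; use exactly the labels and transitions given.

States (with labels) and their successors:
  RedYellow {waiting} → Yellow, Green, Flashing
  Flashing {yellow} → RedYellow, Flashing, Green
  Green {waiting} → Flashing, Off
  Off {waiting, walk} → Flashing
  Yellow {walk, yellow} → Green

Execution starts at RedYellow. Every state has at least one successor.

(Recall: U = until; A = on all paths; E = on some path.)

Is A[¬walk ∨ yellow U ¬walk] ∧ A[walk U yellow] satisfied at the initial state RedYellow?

Does not hold

States satisfying ¬walk ∨ yellow: {RedYellow, Flashing, Green, Yellow}.
States satisfying ¬walk: {RedYellow, Flashing, Green}.
States satisfying A[¬walk ∨ yellow U ¬walk]: {RedYellow, Flashing, Green, Yellow}.
States satisfying walk: {Off, Yellow}.
States satisfying yellow: {Flashing, Yellow}.
States satisfying A[walk U yellow]: {Flashing, Off, Yellow}.
States satisfying A[¬walk ∨ yellow U ¬walk] ∧ A[walk U yellow]: {Flashing, Yellow}.
RedYellow ∉ Sat(A[¬walk ∨ yellow U ¬walk] ∧ A[walk U yellow]).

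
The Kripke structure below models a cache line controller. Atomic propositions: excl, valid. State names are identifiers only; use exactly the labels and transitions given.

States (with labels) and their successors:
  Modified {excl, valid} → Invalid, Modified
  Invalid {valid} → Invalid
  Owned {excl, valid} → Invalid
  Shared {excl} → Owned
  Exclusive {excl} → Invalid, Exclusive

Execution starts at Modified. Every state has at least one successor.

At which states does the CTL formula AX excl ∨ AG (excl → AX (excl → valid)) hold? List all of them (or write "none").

States satisfying excl: {Modified, Owned, Shared, Exclusive}.
States satisfying AX excl: {Shared}.
States satisfying excl → AX (excl → valid): {Modified, Invalid, Owned, Shared}.
States satisfying AG (excl → AX (excl → valid)): {Modified, Invalid, Owned, Shared}.
States satisfying AX excl ∨ AG (excl → AX (excl → valid)): {Modified, Invalid, Owned, Shared}.

{Modified, Invalid, Owned, Shared}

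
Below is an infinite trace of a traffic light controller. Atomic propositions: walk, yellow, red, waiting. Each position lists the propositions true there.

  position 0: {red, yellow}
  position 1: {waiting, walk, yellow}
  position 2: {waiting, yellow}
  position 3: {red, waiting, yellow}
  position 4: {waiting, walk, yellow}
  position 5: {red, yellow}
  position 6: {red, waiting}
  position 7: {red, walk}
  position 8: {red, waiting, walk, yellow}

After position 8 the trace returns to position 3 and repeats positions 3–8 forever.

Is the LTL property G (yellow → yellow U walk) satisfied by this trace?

yellow → yellow U walk must hold at every position from 0 onward. It fails at position 5, so G (yellow → yellow U walk) is false.
Positions where yellow holds: 0, 1, 2, 3, 4, 5, 8.
Check yellow U walk at each: 0→ok, 1→ok, 2→ok, 3→ok, 4→ok, 5→fails, 8→ok.

Violated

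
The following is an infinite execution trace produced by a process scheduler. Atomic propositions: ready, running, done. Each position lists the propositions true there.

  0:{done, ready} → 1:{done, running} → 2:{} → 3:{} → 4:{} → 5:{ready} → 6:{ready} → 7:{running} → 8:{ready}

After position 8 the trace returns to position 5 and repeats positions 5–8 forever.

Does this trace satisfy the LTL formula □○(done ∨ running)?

○(done ∨ running) must hold at every position from 0 onward. It fails at position 1, so □○(done ∨ running) is false.

Violated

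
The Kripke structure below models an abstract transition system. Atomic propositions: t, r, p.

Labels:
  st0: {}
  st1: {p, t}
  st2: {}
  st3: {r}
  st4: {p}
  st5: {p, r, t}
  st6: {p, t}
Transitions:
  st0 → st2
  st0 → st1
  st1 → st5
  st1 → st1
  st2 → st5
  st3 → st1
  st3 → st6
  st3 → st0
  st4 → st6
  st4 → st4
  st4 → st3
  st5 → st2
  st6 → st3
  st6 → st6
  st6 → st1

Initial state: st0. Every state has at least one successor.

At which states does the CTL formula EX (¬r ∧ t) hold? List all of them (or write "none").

States satisfying ¬r ∧ t: {st1, st6}.
States satisfying EX (¬r ∧ t): {st0, st1, st3, st4, st6}.

{st0, st1, st3, st4, st6}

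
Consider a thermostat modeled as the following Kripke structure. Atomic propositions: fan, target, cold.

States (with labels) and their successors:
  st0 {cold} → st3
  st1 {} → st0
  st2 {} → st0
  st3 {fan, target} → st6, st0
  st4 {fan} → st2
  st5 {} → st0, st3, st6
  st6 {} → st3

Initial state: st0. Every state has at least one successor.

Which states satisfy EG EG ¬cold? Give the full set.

{st3, st5, st6}

States satisfying EG ¬cold: {st3, st5, st6}.
States satisfying EG EG ¬cold: {st3, st5, st6}.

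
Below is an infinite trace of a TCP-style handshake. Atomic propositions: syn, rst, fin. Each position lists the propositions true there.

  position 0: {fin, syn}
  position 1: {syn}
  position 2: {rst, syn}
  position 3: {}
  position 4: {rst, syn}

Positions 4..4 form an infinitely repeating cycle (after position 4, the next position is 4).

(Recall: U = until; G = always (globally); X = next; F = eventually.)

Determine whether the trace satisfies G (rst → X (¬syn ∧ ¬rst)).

Violated

rst → X (¬syn ∧ ¬rst) must hold at every position from 0 onward. It fails at position 4, so G (rst → X (¬syn ∧ ¬rst)) is false.
Positions where rst holds: 2, 4.
Check X (¬syn ∧ ¬rst) at each: 2→ok, 4→fails.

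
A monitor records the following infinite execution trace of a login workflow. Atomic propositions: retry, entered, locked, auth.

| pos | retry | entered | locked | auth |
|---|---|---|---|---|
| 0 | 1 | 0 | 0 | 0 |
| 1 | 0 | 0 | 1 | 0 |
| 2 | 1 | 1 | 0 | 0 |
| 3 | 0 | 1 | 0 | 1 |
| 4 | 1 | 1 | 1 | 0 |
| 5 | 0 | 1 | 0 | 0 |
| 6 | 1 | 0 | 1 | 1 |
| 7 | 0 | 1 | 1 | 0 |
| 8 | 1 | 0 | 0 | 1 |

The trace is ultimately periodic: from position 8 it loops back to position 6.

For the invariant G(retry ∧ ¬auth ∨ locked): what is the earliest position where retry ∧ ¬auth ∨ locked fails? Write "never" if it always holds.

3

Check retry ∧ ¬auth ∨ locked at each position in order: 0 ✓, 1 ✓, 2 ✓.
At position 3 the labels are {auth, entered}, so retry ∧ ¬auth ∨ locked is false there. This is the first violation.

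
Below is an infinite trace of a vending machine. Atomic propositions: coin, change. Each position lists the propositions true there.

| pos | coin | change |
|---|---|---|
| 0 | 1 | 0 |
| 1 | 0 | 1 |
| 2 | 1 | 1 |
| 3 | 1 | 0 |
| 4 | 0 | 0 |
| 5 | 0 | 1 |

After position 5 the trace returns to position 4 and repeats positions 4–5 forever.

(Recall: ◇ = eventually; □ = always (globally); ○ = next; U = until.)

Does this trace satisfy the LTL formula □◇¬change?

◇¬change holds at every position 0..5, and those are all positions ever visited, so □◇¬change holds.

Satisfied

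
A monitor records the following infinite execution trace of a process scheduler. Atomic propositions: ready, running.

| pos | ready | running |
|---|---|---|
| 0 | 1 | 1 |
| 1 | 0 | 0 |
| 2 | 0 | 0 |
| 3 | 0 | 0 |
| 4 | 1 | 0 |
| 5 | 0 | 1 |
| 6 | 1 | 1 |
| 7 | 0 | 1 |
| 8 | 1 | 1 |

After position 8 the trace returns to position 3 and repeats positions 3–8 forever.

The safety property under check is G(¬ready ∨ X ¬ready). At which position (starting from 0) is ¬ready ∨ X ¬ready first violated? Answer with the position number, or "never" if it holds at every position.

¬ready ∨ X ¬ready holds at every position 0..8, and those are all the positions the trace ever visits, so the invariant G(¬ready ∨ X ¬ready) is never violated.

never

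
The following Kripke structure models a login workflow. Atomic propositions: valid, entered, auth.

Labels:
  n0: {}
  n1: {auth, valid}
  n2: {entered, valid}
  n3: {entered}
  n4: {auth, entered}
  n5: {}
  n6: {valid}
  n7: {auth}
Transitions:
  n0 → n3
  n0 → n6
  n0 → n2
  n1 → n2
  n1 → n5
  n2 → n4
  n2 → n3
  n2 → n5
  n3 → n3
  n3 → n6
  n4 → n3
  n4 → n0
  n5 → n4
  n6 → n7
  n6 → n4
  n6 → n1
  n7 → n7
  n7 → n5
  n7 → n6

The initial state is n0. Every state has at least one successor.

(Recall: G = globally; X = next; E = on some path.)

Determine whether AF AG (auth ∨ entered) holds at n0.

No

States satisfying AG (auth ∨ entered): ∅.
States satisfying AF AG (auth ∨ entered): ∅.
There is a path from n0 along which AG (auth ∨ entered) never holds.
n0 ∉ Sat(AF AG (auth ∨ entered)).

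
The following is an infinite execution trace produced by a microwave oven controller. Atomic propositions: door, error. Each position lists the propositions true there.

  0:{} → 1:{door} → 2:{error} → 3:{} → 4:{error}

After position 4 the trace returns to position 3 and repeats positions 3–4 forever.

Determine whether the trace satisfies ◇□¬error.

□¬error is false at every position 0..4, so it never becomes true and ◇□¬error fails.

Violated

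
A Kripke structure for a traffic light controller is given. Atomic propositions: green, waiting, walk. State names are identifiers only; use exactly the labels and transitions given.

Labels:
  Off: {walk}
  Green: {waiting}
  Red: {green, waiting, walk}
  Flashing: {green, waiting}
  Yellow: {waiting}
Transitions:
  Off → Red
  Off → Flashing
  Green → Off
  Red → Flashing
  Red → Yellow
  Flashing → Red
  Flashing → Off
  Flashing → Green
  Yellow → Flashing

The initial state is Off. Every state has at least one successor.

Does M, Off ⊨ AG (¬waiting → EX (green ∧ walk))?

Holds

States satisfying ¬waiting → EX (green ∧ walk): {Off, Green, Red, Flashing, Yellow}.
States satisfying AG (¬waiting → EX (green ∧ walk)): {Off, Green, Red, Flashing, Yellow}.
Every state reachable from Off satisfies ¬waiting → EX (green ∧ walk).
Off ∈ Sat(AG (¬waiting → EX (green ∧ walk))).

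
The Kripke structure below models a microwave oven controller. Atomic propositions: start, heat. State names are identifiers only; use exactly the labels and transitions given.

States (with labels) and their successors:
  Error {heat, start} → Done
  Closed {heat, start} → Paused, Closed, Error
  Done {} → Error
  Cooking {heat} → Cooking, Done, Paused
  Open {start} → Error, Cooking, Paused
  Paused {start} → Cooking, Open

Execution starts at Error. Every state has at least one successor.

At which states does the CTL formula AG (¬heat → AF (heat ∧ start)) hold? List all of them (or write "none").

{Error, Done}

States satisfying ¬heat → AF (heat ∧ start): {Error, Closed, Done, Cooking}.
States satisfying AG (¬heat → AF (heat ∧ start)): {Error, Done}.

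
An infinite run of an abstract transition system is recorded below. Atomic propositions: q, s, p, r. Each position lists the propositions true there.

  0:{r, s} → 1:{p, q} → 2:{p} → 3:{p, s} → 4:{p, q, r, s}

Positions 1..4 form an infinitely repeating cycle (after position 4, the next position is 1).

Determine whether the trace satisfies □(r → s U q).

Satisfied

r → s U q holds at every position 0..4, and those are all positions ever visited, so □(r → s U q) holds.
Positions where r holds: 0, 4.
Check s U q at each: 0→ok, 4→ok.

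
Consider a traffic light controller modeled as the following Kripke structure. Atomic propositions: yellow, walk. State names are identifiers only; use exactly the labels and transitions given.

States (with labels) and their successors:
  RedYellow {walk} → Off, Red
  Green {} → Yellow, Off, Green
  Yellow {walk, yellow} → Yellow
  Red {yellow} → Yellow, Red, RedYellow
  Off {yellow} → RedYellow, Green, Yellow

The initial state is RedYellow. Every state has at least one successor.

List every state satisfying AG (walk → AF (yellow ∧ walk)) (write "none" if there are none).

{Yellow}

States satisfying walk → AF (yellow ∧ walk): {Green, Yellow, Red, Off}.
States satisfying AG (walk → AF (yellow ∧ walk)): {Yellow}.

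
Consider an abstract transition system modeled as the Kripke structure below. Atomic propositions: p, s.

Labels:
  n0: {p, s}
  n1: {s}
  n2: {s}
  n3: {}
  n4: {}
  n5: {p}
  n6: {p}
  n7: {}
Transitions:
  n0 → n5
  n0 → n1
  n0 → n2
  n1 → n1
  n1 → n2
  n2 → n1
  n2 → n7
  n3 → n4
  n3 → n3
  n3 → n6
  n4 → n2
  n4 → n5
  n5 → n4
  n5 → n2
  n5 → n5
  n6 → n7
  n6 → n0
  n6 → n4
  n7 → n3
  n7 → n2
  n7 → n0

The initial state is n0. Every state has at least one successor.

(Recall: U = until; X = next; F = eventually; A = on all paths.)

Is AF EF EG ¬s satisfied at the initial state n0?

States satisfying EF EG ¬s: {n0, n1, n2, n3, n4, n5, n6, n7}.
States satisfying AF EF EG ¬s: {n0, n1, n2, n3, n4, n5, n6, n7}.
n0 ∈ Sat(AF EF EG ¬s).

Yes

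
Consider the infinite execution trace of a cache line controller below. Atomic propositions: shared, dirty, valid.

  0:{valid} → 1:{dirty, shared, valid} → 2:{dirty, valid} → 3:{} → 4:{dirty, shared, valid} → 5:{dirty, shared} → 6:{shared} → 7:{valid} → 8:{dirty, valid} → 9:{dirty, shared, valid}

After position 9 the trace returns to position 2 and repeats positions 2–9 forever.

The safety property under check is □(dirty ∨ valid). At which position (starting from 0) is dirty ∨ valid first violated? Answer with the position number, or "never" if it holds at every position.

3

Check dirty ∨ valid at each position in order: 0 ✓, 1 ✓, 2 ✓.
At position 3 the labels are {}, so dirty ∨ valid is false there. This is the first violation.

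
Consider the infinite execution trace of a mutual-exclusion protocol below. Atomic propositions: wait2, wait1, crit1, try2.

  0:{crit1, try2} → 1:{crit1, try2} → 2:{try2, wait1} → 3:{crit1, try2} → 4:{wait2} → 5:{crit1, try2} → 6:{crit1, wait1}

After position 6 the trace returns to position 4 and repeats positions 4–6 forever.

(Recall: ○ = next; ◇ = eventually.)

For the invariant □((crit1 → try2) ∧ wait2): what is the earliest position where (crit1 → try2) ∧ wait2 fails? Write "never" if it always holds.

At position 0 the labels are {crit1, try2}, so (crit1 → try2) ∧ wait2 is false there. This is the first violation.

0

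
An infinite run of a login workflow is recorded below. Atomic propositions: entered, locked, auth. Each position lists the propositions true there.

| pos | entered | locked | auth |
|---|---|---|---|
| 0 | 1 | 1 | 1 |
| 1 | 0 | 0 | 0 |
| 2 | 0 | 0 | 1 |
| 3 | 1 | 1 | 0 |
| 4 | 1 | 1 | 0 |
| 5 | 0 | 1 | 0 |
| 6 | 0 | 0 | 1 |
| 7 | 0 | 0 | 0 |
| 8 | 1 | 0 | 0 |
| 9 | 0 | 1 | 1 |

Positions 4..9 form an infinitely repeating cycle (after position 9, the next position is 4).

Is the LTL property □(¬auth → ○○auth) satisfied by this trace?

¬auth → ○○auth must hold at every position from 0 onward. It fails at position 1, so □(¬auth → ○○auth) is false.
Positions where ¬auth holds: 1, 3, 4, 5, 7, 8.
Check ○○auth at each: 1→fails, 3→fails, 4→ok, 5→fails, 7→ok, 8→fails.

No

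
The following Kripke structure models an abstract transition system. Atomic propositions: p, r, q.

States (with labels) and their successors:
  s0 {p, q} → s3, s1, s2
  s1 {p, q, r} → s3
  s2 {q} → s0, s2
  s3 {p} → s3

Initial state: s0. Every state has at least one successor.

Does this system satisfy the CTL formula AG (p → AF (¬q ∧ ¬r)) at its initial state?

States satisfying p → AF (¬q ∧ ¬r): {s1, s2, s3}.
States satisfying AG (p → AF (¬q ∧ ¬r)): {s1, s3}.
s0 is reachable from s0 and violates p → AF (¬q ∧ ¬r), so AG fails at s0.
s0 ∉ Sat(AG (p → AF (¬q ∧ ¬r))).

Violated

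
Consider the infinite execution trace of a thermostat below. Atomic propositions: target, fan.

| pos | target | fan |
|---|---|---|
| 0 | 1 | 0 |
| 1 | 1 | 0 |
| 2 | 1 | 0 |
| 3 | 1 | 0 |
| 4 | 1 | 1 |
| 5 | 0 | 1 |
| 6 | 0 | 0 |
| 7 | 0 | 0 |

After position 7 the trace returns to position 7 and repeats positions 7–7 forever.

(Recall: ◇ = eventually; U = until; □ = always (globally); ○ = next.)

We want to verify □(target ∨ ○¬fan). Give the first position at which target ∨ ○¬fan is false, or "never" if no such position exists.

target ∨ ○¬fan holds at every position 0..7, and those are all the positions the trace ever visits, so the invariant □(target ∨ ○¬fan) is never violated.

never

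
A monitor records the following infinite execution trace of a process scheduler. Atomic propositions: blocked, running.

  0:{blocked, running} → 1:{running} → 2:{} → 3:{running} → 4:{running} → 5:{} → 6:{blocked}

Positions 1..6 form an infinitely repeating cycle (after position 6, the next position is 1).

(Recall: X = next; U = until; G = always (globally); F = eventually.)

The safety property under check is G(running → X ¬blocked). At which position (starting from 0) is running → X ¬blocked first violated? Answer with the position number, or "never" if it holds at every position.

running → X ¬blocked holds at every position 0..6, and those are all the positions the trace ever visits, so the invariant G(running → X ¬blocked) is never violated.

never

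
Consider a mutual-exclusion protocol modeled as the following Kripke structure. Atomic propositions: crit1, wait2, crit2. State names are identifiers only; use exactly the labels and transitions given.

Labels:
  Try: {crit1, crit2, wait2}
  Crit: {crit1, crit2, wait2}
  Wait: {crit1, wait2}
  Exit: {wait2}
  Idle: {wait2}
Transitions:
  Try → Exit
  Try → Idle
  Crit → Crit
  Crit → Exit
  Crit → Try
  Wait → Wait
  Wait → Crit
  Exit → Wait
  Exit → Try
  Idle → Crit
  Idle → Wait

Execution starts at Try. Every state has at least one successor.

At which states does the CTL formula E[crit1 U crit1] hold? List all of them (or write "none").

{Try, Crit, Wait}

States satisfying crit1: {Try, Crit, Wait}.
States satisfying E[crit1 U crit1]: {Try, Crit, Wait}.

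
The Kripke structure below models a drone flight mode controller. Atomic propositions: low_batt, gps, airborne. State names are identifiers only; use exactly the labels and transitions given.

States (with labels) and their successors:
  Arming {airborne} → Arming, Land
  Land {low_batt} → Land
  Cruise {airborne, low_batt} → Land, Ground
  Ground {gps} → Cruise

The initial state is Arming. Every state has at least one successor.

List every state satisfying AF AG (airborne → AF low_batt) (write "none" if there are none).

{Land, Cruise, Ground}

States satisfying AG (airborne → AF low_batt): {Land, Cruise, Ground}.
States satisfying AF AG (airborne → AF low_batt): {Land, Cruise, Ground}.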